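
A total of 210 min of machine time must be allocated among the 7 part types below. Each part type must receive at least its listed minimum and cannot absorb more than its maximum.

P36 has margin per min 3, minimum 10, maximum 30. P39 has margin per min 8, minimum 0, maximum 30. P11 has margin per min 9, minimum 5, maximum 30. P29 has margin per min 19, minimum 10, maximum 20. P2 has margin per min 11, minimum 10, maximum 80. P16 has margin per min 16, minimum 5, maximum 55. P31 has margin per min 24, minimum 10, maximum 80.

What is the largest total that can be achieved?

Meeting every minimum uses 10+0+5+10+10+5+10 = 50 min, leaving 160.
Rank by margin per min: P31 24 > P29 19 > P16 16 > P2 11 > P11 9 > P39 8 > P36 3.
Give P31 70 more to hit its cap of 80 ; 90 left.
P29: +10 to 20 (cap) ; 80 left.
P16: +50 to 55 (cap) ; 30 left.
Only 30 left; P2 takes them to reach 40.
Total = 3×10 + 9×5 + 19×20 + 11×40 + 16×55 + 24×80 = 3695.

3695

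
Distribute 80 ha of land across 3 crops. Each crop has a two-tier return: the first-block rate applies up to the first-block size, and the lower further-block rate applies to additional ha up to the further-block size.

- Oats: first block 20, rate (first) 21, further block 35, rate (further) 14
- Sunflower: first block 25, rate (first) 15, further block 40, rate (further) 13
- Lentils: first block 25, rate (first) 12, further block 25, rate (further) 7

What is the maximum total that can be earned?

1285

Rank every tier by rate: Oats/first 21 > Sunflower/first 15 > Oats/second 14 > Sunflower/second 13 > Lentils/first 12 > Lentils/second 7.
Fill Oats first block (20 at 21) — 60 left.
Sunflower first at 15: fill all 25 — 35 left.
Fill Oats second block (35 at 14) — 0 left.
Total = 21×20 + 15×25 + 14×35 = 1285.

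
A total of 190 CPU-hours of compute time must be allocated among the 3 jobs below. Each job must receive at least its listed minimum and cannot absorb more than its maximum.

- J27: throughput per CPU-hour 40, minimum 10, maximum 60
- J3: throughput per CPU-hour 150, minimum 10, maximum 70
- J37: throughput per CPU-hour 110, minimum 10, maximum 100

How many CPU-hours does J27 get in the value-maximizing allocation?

Meeting every minimum uses 10+10+10 = 30 CPU-hours, leaving 160.
Highest throughput per CPU-hour first: J3 150 > J37 110 > J27 40.
J3 takes 60 more to reach its cap of 70 → 100 left.
J37 takes 90 more to reach its cap of 100 → 10 left.
J27: +10 (room for 50) → 20. Pool exhausted.

20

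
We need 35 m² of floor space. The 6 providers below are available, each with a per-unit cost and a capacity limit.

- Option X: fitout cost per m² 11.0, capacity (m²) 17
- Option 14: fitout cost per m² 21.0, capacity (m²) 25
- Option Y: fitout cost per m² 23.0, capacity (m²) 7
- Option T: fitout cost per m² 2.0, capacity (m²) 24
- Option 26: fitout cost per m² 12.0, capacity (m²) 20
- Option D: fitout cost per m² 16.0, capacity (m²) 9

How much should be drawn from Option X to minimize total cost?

Use providers in increasing cost order.
Option T at 2.0: take all 24 m² — 11 still needed.
Option X at 11.0: take 11 of its 17 — requirement met.
Option 26, Option D, Option 14, Option Y: unused.

11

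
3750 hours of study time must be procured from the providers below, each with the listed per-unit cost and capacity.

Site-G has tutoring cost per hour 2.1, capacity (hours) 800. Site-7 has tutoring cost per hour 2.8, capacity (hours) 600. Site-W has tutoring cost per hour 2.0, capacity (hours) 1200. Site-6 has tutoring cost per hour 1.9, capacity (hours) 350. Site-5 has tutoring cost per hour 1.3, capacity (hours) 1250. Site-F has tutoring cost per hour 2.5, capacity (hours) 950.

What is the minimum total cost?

6745

Cheapest first:
Take 1250 from Site-5 at 1.3 → need 2500 more.
Take 350 from Site-6 at 1.9 → need 2150 more.
Site-W at 2.0: take all 1200 hours → 950 still needed.
Site-G (2.1): use full 800 → 150 hours to go.
Site-F (2.5): take the remaining 150 → done.
Site-7: unused.
Cost = 1250×1.3 + 350×1.9 + 1200×2.0 + 800×2.1 + 150×2.5 = 6745.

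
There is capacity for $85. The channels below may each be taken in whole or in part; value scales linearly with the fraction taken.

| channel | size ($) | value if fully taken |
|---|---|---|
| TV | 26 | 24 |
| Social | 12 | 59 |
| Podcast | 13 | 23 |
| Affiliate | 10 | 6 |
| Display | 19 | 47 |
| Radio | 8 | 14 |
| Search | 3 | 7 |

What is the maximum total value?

176.4

Rank by value-to-size ratio: Social 59/12≈4.92, Display 47/19≈2.47, Search 7/3≈2.33, Podcast 23/13≈1.77, Radio 14/8≈1.75, TV 24/26≈0.923, Affiliate 6/10≈0.6.
Social: take in full, 12 $ for value 59 — 73 left.
All 19 $ of Display fit (value 47) — 54 remain.
Take all of Search (3 $, value 7) — 51 $ left.
Podcast: take in full, 13 $ for value 23 — 38 left.
Take all of Radio (8 $, value 14) — 30 $ left.
Take all of TV (26 $, value 24) — 4 $ left.
4 $ left: a 4/10 share of Affiliate gives 6×4/10 = 2.4.
Total value = 176.4.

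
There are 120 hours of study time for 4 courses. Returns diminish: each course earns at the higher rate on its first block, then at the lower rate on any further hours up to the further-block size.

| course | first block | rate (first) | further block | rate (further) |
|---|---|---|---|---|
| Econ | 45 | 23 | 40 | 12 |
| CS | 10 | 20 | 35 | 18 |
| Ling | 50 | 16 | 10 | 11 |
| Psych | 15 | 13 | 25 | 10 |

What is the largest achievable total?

Treat each block as its own option and order by rate: Econ/tier1 23 > CS/tier1 20 > CS/tier2 18 > Ling/tier1 16 > Psych/tier1 13 > Econ/tier2 12 > Ling/tier2 11 > Psych/tier2 10.
Fill Econ tier1 block (45 at 23) ; 75 left.
CS tier1 at 20: fill all 10 ; 65 left.
Fill CS tier2 block (35 at 18) ; 30 left.
Ling/tier1: +30 of 50 at 16; pool empty.
Total = 23×45 + 20×10 + 18×35 + 16×30 = 2345.

2345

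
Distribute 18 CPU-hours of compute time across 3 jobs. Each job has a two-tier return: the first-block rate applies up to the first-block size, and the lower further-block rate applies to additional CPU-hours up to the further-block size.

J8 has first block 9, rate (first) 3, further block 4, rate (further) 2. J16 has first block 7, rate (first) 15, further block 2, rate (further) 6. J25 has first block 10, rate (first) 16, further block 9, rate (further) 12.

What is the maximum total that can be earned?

Treat each block as its own option and order by rate: J25/tier1 16 > J16/tier1 15 > J25/tier2 12 > J16/tier2 6 > J8/tier1 3 > J8/tier2 2.
J25 tier1 at 16: fill all 10 ; 8 left.
J16 tier1 at 15: fill all 7 ; 1 left.
J25/tier2: +1 of 9 at 12; pool empty.
Total = 16×10 + 15×7 + 12×1 = 277.

277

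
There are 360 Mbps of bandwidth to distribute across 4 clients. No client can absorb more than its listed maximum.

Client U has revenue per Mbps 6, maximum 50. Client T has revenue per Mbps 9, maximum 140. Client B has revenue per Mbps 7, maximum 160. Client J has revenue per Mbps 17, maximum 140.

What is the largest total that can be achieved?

4200

Highest revenue per Mbps first: Client J 17 > Client T 9 > Client B 7 > Client U 6.
Give Client J 140 to hit its cap of 140 ; 220 left.
Give Client T 140 to hit its cap of 140 ; 80 left.
Only 80 left; Client B takes them to reach 80.
Total = 9×140 + 7×80 + 17×140 = 4200.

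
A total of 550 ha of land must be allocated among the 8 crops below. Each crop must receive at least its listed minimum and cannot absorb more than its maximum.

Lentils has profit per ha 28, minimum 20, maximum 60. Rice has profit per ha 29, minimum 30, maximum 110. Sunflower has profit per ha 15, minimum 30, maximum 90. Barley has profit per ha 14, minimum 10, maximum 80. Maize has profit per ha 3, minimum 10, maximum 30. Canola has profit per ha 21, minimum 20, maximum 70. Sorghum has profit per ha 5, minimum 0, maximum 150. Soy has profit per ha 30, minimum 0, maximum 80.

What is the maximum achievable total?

Meeting every minimum uses 20+30+30+10+10+20+0+0 = 120 ha, leaving 430.
Rank by profit per ha: Soy 30 > Rice 29 > Lentils 28 > Canola 21 > Sunflower 15 > Barley 14 > Sorghum 5 > Maize 3.
Soy: +80 to 80 (cap) — 350 left.
Rice takes 80 more to reach its cap of 110 — 270 left.
Give Lentils 40 more to hit its cap of 60 — 230 left.
Give Canola 50 more to hit its cap of 70 — 180 left.
Sunflower takes 60 more to reach its cap of 90 — 120 left.
Barley: +70 to 80 (cap) — 50 left.
Only 50 left; Sorghum takes them to reach 50.
Total = 28×60 + 29×110 + 15×90 + 14×80 + 3×10 + 21×70 + 5×50 + 30×80 = 11490.

11490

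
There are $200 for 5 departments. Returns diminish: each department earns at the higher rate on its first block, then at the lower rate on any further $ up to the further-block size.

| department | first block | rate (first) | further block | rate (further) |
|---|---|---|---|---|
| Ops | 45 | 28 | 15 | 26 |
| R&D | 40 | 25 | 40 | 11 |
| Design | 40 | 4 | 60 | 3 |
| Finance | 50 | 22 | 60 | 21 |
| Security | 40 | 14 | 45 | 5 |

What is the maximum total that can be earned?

4800

Treat each block as its own option and order by rate: Ops/T1 28 > Ops/T2 26 > R&D/T1 25 > Finance/T1 22 > Finance/T2 21 > Security/T1 14 > R&D/T2 11 > Security/T2 5 > Design/T1 4 > Design/T2 3.
Fill Ops T1 block (45 at 28) ; 155 left.
Ops/T2 (26): +15 ; 140 left.
R&D/T1 (25): +40 ; 100 left.
Finance/T1 (22): +50 ; 50 left.
50 remain; put them into Finance T2 at 21.
Total = 28×45 + 26×15 + 25×40 + 22×50 + 21×50 = 4800.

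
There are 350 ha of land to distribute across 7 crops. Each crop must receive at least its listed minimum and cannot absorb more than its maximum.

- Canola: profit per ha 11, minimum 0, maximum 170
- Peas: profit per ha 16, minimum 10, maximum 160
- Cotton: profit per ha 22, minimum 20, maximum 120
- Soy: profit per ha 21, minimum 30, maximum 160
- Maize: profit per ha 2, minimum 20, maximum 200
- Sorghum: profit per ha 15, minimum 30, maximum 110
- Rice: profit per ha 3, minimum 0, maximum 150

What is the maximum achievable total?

6810

Meeting every minimum uses 0+10+20+30+20+30+0 = 110 ha, leaving 240.
Rank by profit per ha: Cotton 22 > Soy 21 > Peas 16 > Sorghum 15 > Canola 11 > Rice 3 > Maize 2.
Give Cotton 100 more to hit its cap of 120 — 140 left.
Soy takes 130 more to reach its cap of 160 — 10 left.
Only 10 left; Peas takes them to reach 20.
Total = 16×20 + 22×120 + 21×160 + 2×20 + 15×30 = 6810.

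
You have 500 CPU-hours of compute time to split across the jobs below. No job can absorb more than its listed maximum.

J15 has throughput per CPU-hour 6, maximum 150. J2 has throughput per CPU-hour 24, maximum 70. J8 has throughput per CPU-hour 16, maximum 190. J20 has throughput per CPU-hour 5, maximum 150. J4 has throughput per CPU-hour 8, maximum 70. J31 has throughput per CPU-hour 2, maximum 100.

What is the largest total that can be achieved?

Rank by throughput per CPU-hour: J2 24 > J8 16 > J4 8 > J15 6 > J20 5 > J31 2.
J2 takes 70 to reach its cap of 70 — 430 left.
Give J8 190 to hit its cap of 190 — 240 left.
J4: +70 to 70 (cap) — 170 left.
Give J15 150 to hit its cap of 150 — 20 left.
J20: +20 (room for 150) → 20. Pool exhausted.
Total = 6×150 + 24×70 + 16×190 + 5×20 + 8×70 = 6280.

6280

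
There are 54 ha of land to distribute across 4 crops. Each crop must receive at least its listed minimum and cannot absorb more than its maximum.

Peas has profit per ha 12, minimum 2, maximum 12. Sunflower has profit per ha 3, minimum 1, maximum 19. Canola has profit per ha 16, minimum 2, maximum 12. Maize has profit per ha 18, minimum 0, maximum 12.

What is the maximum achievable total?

Meeting every minimum uses 2+1+2+0 = 5 ha, leaving 49.
Highest profit per ha first: Maize 18 > Canola 16 > Peas 12 > Sunflower 3.
Maize takes 12 more to reach its cap of 12 ; 37 left.
Canola: +10 to 12 (cap) ; 27 left.
Peas takes 10 more to reach its cap of 12 ; 17 left.
Sunflower has room for 18 more but only 17 remain, so it gets 18.
Total = 12×12 + 3×18 + 16×12 + 18×12 = 606.

606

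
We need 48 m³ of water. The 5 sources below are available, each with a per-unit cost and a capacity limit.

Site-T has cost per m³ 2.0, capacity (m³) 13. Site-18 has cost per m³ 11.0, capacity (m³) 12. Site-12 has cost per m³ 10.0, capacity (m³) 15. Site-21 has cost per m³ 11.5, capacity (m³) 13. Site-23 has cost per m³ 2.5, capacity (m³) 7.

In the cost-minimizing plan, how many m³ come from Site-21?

1

Use sources in increasing cost order.
Site-T at 2.0: take all 13 m³ — 35 still needed.
Take 7 from Site-23 at 2.5 — need 28 more.
Site-12 (10.0): use full 15 — 13 m³ to go.
Take 12 from Site-18 at 11.0 — need 1 more.
Take 1 from Site-21 at 11.5 to finish.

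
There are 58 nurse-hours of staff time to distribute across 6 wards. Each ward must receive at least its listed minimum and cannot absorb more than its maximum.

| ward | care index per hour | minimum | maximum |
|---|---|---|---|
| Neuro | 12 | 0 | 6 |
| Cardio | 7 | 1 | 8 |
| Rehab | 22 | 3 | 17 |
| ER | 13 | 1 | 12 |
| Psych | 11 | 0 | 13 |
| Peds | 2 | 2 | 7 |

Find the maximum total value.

805

Meeting every minimum uses 0+1+3+1+0+2 = 7 nurse-hours, leaving 51.
Order the wards by care index per hour: Rehab 22 > ER 13 > Neuro 12 > Psych 11 > Cardio 7 > Peds 2.
Rehab: +14 to 17 (cap) → 37 left.
ER: +11 to 12 (cap) → 26 left.
Neuro: +6 to 6 (cap) → 20 left.
Psych takes 13 more to reach its cap of 13 → 7 left.
Give Cardio 7 more to hit its cap of 8 → 0 left.
Total = 12×6 + 7×8 + 22×17 + 13×12 + 11×13 + 2×2 = 805.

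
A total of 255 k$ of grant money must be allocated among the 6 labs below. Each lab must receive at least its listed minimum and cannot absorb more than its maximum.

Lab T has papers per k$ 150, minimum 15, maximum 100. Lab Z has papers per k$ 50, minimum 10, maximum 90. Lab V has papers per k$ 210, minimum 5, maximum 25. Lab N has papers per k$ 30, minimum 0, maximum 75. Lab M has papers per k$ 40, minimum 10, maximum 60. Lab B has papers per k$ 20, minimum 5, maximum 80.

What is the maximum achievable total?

26250

Meeting every minimum uses 15+10+5+0+10+5 = 45 k$, leaving 210.
Highest papers per k$ first: Lab V 210 > Lab T 150 > Lab Z 50 > Lab M 40 > Lab N 30 > Lab B 20.
Give Lab V 20 more to hit its cap of 25 → 190 left.
Give Lab T 85 more to hit its cap of 100 → 105 left.
Lab Z: +80 to 90 (cap) → 25 left.
Only 25 left; Lab M takes them to reach 35.
Total = 150×100 + 50×90 + 210×25 + 40×35 + 20×5 = 26250.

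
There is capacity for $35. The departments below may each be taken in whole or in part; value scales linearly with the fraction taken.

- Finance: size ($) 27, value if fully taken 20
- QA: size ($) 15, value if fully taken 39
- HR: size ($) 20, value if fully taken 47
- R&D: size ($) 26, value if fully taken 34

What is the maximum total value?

86

Sort by value density: QA 39/15≈2.6, HR 47/20≈2.35, R&D 34/26≈1.31, Finance 20/27≈0.741.
QA: take in full, 15 $ for value 39 → 20 left.
HR: take in full, 20 $ for value 47 → 0 left.
Total value = 86.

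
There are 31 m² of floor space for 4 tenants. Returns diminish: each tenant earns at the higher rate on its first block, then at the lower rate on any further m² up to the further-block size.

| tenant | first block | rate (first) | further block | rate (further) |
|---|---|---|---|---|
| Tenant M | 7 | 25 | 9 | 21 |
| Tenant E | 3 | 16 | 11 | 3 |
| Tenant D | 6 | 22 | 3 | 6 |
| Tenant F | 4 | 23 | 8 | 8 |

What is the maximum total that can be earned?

652

Treat each block as its own option and order by rate: Tenant M/T1 25 > Tenant F/T1 23 > Tenant D/T1 22 > Tenant M/T2 21 > Tenant E/T1 16 > Tenant F/T2 8 > Tenant D/T2 6 > Tenant E/T2 3.
Tenant M T1 at 25: fill all 7 ; 24 left.
Tenant F T1 at 23: fill all 4 ; 20 left.
Tenant D/T1 (22): +6 ; 14 left.
Tenant M/T2 (21): +9 ; 5 left.
Fill Tenant E T1 block (3 at 16) ; 2 left.
2 remain; put them into Tenant F T2 at 8.
Total = 25×7 + 23×4 + 22×6 + 21×9 + 16×3 + 8×2 = 652.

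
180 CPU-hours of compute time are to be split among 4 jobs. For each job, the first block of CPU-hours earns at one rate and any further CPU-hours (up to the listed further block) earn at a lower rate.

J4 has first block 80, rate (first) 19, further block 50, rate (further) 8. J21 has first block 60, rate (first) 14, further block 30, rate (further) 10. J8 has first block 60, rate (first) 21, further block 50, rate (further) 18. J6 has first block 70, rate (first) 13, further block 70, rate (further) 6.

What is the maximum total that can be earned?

3500

Treat each block as its own option and order by rate: J8/tier1 21 > J4/tier1 19 > J8/tier2 18 > J21/tier1 14 > J6/tier1 13 > J21/tier2 10 > J4/tier2 8 > J6/tier2 6.
Fill J8 tier1 block (60 at 21) → 120 left.
Fill J4 tier1 block (80 at 19) → 40 left.
J8 tier2 at 18: only 40 left, fill 40.
Total = 21×60 + 19×80 + 18×40 = 3500.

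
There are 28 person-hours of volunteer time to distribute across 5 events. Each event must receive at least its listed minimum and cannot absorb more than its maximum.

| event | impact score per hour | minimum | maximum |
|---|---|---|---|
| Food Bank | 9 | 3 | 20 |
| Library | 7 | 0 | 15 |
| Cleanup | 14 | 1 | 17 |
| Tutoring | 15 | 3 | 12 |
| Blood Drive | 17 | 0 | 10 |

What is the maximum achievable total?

419

Meeting every minimum uses 3+0+1+3+0 = 7 person-hours, leaving 21.
Rank by impact score per hour: Blood Drive 17 > Tutoring 15 > Cleanup 14 > Food Bank 9 > Library 7.
Blood Drive takes 10 more to reach its cap of 10 — 11 left.
Tutoring: +9 to 12 (cap) — 2 left.
Cleanup has room for 16 more but only 2 remain, so it gets 3.
Total = 9×3 + 14×3 + 15×12 + 17×10 = 419.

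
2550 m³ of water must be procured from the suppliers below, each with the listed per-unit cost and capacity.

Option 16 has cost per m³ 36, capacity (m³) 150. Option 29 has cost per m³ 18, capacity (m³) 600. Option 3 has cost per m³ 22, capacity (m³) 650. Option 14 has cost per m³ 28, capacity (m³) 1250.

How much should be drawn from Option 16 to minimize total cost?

50

Use suppliers in increasing cost order.
Option 29 at 18: take all 600 m³ — 1950 still needed.
Option 3 at 22: take all 650 m³ — 1300 still needed.
Option 14 (28): use full 1250 — 50 m³ to go.
Take 50 from Option 16 at 36 to finish.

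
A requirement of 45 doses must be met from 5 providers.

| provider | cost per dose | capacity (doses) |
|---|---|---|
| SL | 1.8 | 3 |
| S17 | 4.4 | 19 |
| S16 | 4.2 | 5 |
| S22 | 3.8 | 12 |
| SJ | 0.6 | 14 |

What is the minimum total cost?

Fill from the cheapest provider first.
SJ (0.6): use full 14 — 31 doses to go.
SL at 1.8: take all 3 doses — 28 still needed.
Take 12 from S22 at 3.8 — need 16 more.
Take 5 from S16 at 4.2 — need 11 more.
Take 11 from S17 at 4.4 to finish.
Cost = 14×0.6 + 3×1.8 + 12×3.8 + 5×4.2 + 11×4.4 = 128.8.

128.8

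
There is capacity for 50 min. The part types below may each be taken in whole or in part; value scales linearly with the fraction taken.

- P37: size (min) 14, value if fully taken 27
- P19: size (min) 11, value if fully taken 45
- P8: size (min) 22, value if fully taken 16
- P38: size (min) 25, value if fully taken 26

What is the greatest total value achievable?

98

Rank by value-to-size ratio: P19 45/11≈4.09, P37 27/14≈1.93, P38 26/25≈1.04, P8 16/22≈0.727.
All 11 min of P19 fit (value 45) — 39 remain.
P37: take in full, 14 min for value 27 — 25 left.
Take all of P38 (25 min, value 26) — 0 min left.
Total value = 98.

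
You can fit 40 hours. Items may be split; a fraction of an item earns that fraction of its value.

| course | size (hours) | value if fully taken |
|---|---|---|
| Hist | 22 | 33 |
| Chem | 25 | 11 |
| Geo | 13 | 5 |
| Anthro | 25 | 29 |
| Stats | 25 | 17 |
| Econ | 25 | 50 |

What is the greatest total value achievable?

72.5

Rank by value-to-size ratio: Econ 50/25≈2, Hist 33/22≈1.5, Anthro 29/25≈1.16, Stats 17/25≈0.68, Chem 11/25≈0.44, Geo 5/13≈0.385.
All 25 hours of Econ fit (value 50) — 15 remain.
Fill the last 15 hours with part of Hist: 15/22 of it earns 22.5.
Total value = 72.5.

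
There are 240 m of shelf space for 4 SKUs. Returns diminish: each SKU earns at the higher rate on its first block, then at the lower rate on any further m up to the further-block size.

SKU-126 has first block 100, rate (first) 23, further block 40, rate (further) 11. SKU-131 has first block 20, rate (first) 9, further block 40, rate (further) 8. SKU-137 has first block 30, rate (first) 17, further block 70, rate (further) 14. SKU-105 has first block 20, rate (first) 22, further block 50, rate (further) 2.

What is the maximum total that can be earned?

Rank every tier by rate: SKU-126/tier1 23 > SKU-105/tier1 22 > SKU-137/tier1 17 > SKU-137/tier2 14 > SKU-126/tier2 11 > SKU-131/tier1 9 > SKU-131/tier2 8 > SKU-105/tier2 2.
SKU-126 tier1 at 23: fill all 100 → 140 left.
Fill SKU-105 tier1 block (20 at 22) → 120 left.
SKU-137 tier1 at 17: fill all 30 → 90 left.
SKU-137 tier2 at 14: fill all 70 → 20 left.
SKU-126/tier2: +20 of 40 at 11; pool empty.
Total = 23×100 + 22×20 + 17×30 + 14×70 + 11×20 = 4450.

4450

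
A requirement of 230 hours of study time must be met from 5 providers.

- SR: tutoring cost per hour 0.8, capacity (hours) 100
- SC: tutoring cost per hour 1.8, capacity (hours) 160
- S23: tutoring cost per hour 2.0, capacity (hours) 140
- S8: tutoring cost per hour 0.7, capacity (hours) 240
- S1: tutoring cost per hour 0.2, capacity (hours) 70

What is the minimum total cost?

126

Use providers in increasing cost order.
S1 (0.2): use full 70 ; 160 hours to go.
Take 160 from S8 at 0.7 to finish.
SR, SC, S23: unused.
Cost = 70×0.2 + 160×0.7 = 126.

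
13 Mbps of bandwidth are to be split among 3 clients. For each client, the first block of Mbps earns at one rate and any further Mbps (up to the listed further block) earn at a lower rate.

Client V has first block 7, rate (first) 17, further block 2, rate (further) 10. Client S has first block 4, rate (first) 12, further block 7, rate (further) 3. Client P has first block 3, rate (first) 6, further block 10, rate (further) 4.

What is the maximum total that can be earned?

Rank every tier by rate: Client V/T1 17 > Client S/T1 12 > Client V/T2 10 > Client P/T1 6 > Client P/T2 4 > Client S/T2 3.
Client V/T1 (17): +7 — 6 left.
Fill Client S T1 block (4 at 12) — 2 left.
Client V/T2 (10): +2 — 0 left.
Total = 17×7 + 12×4 + 10×2 = 187.

187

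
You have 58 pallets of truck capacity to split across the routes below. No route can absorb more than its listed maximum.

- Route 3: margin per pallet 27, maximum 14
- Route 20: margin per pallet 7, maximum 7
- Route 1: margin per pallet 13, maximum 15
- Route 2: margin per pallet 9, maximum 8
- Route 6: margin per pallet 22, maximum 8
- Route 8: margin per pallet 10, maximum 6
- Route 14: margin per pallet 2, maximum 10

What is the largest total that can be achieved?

930

Order the routes by margin per pallet: Route 3 27 > Route 6 22 > Route 1 13 > Route 8 10 > Route 2 9 > Route 20 7 > Route 14 2.
Route 3: +14 to 14 (cap) ; 44 left.
Give Route 6 8 to hit its cap of 8 ; 36 left.
Give Route 1 15 to hit its cap of 15 ; 21 left.
Route 8 takes 6 to reach its cap of 6 ; 15 left.
Route 2 takes 8 to reach its cap of 8 ; 7 left.
Route 20: +7 to 7 (cap) ; 0 left.
Total = 27×14 + 7×7 + 13×15 + 9×8 + 22×8 + 10×6 = 930.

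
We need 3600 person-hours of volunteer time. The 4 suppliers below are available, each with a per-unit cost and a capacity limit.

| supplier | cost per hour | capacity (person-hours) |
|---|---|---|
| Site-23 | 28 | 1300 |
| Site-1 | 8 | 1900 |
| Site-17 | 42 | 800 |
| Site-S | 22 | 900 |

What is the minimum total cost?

57400

Cheapest first:
Take 1900 from Site-1 at 8 — need 1700 more.
Site-S at 22: take all 900 person-hours — 800 still needed.
Take 800 from Site-23 at 28 to finish.
Site-17: unused.
Cost = 1900×8 + 900×22 + 800×28 = 57400.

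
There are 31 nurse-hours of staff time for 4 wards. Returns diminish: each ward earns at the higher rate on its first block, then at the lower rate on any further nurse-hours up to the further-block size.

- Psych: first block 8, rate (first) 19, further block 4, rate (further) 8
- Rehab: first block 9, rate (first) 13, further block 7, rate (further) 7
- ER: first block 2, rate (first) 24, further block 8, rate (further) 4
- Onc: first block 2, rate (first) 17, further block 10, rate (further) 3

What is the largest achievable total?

Rank every tier by rate: ER/first 24 > Psych/first 19 > Onc/first 17 > Rehab/first 13 > Psych/second 8 > Rehab/second 7 > ER/second 4 > Onc/second 3.
ER first at 24: fill all 2 ; 29 left.
Psych first at 19: fill all 8 ; 21 left.
Onc first at 17: fill all 2 ; 19 left.
Fill Rehab first block (9 at 13) ; 10 left.
Fill Psych second block (4 at 8) ; 6 left.
Rehab/second: +6 of 7 at 7; pool empty.
Total = 24×2 + 19×8 + 17×2 + 13×9 + 8×4 + 7×6 = 425.

425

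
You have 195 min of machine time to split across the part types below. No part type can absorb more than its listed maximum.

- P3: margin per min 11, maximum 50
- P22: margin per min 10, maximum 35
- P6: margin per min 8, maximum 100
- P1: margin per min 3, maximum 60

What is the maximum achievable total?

Order the part types by margin per min: P3 11 > P22 10 > P6 8 > P1 3.
Give P3 50 to hit its cap of 50 — 145 left.
P22: +35 to 35 (cap) — 110 left.
P6 takes 100 to reach its cap of 100 — 10 left.
P1: +10 (room for 60) → 10. Pool exhausted.
Total = 11×50 + 10×35 + 8×100 + 3×10 = 1730.

1730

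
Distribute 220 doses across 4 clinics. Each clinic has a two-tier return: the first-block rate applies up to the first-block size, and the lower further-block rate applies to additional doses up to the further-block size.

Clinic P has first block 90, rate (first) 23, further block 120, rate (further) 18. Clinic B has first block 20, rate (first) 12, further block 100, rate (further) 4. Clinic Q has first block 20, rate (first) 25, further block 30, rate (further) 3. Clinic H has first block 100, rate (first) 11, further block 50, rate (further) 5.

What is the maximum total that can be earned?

Treat each block as its own option and order by rate: Clinic Q/first 25 > Clinic P/first 23 > Clinic P/second 18 > Clinic B/first 12 > Clinic H/first 11 > Clinic H/second 5 > Clinic B/second 4 > Clinic Q/second 3.
Clinic Q first at 25: fill all 20 — 200 left.
Fill Clinic P first block (90 at 23) — 110 left.
110 remain; put them into Clinic P second at 18.
Total = 25×20 + 23×90 + 18×110 = 4550.

4550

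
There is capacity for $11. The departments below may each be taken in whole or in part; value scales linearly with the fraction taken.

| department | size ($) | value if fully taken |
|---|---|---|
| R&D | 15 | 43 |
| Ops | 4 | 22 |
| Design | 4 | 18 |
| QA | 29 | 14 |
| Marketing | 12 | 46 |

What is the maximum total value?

Best value per unit of size first: Ops 22/4≈5.5, Design 18/4≈4.5, Marketing 46/12≈3.83, R&D 43/15≈2.87, QA 14/29≈0.483.
Take all of Ops (4 $, value 22) — 7 $ left.
Take all of Design (4 $, value 18) — 3 $ left.
3 $ left: a 3/12 share of Marketing gives 46×3/12 = 11.5.
Total value = 51.5.

51.5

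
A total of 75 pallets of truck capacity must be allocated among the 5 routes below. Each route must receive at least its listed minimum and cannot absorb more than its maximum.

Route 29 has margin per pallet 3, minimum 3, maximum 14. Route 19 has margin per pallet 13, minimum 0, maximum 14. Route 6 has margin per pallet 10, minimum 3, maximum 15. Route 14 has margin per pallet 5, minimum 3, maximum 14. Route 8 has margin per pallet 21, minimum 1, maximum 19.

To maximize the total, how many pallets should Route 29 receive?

13

Meeting every minimum uses 3+0+3+3+1 = 10 pallets, leaving 65.
Rank by margin per pallet: Route 8 21 > Route 19 13 > Route 6 10 > Route 14 5 > Route 29 3.
Give Route 8 18 more to hit its cap of 19 → 47 left.
Route 19: +14 to 14 (cap) → 33 left.
Give Route 6 12 more to hit its cap of 15 → 21 left.
Give Route 14 11 more to hit its cap of 14 → 10 left.
Route 29: +10 (room for 11) → 13. Pool exhausted.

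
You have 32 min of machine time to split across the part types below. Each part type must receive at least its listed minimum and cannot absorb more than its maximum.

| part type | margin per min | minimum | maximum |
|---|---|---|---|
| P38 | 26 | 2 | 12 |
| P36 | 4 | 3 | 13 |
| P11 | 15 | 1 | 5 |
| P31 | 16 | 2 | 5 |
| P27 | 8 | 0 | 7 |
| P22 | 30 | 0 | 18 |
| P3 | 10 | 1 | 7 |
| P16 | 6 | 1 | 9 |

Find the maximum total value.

Meeting every minimum uses 2+3+1+2+0+0+1+1 = 10 min, leaving 22.
Order the part types by margin per min: P22 30 > P38 26 > P31 16 > P11 15 > P3 10 > P27 8 > P16 6 > P36 4.
P22 takes 18 more to reach its cap of 18 — 4 left.
Only 4 left; P38 takes them to reach 6.
Total = 26×6 + 4×3 + 15×1 + 16×2 + 30×18 + 10×1 + 6×1 = 771.

771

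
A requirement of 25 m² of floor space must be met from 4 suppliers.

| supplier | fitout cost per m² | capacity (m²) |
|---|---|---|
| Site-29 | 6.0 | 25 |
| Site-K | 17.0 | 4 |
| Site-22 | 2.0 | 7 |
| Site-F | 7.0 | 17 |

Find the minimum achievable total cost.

Cheapest first:
Site-22 at 2.0: take all 7 m² → 18 still needed.
Site-29 at 6.0: take 18 of its 25 → requirement met.
Site-F, Site-K: unused.
Cost = 7×2.0 + 18×6.0 = 122.

122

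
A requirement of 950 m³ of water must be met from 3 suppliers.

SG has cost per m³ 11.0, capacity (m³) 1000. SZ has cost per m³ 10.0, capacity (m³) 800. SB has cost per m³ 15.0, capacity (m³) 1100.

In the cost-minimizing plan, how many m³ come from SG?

150

Use suppliers in increasing cost order.
Take 800 from SZ at 10.0 → need 150 more.
SG (11.0): take the remaining 150 → done.
SB: unused.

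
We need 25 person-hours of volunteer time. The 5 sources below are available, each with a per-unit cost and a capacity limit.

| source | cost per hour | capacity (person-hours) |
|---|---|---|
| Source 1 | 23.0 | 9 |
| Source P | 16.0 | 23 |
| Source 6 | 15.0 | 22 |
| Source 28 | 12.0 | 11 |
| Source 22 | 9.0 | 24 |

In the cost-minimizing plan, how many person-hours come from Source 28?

Use sources in increasing cost order.
Source 22 at 9.0: take all 24 person-hours — 1 still needed.
Take 1 from Source 28 at 12.0 to finish.
Source 6, Source P, Source 1: unused.

1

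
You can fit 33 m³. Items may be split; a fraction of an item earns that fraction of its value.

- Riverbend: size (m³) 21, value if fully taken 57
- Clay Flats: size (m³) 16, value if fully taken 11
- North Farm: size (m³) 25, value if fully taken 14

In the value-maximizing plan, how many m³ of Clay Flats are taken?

12

Sort by value density: Riverbend 57/21≈2.71, Clay Flats 11/16≈0.688, North Farm 14/25≈0.56.
Take all of Riverbend (21 m³, value 57) — 12 m³ left.
Only 12 m³ remain; take 12/16 of Clay Flats for value 11×12/16 = 8.25.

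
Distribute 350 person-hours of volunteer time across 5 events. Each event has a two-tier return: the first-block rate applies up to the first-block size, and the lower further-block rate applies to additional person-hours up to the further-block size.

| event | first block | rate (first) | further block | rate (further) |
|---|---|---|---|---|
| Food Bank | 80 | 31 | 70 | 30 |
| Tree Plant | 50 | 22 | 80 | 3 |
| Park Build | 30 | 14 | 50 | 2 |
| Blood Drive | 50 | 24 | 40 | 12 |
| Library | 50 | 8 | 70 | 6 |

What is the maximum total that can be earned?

Rank every tier by rate: Food Bank/tier1 31 > Food Bank/tier2 30 > Blood Drive/tier1 24 > Tree Plant/tier1 22 > Park Build/tier1 14 > Blood Drive/tier2 12 > Library/tier1 8 > Library/tier2 6 > Tree Plant/tier2 3 > Park Build/tier2 2.
Food Bank/tier1 (31): +80 ; 270 left.
Fill Food Bank tier2 block (70 at 30) ; 200 left.
Fill Blood Drive tier1 block (50 at 24) ; 150 left.
Tree Plant/tier1 (22): +50 ; 100 left.
Park Build/tier1 (14): +30 ; 70 left.
Blood Drive/tier2 (12): +40 ; 30 left.
30 remain; put them into Library tier1 at 8.
Total = 31×80 + 30×70 + 24×50 + 22×50 + 14×30 + 12×40 + 8×30 = 8020.

8020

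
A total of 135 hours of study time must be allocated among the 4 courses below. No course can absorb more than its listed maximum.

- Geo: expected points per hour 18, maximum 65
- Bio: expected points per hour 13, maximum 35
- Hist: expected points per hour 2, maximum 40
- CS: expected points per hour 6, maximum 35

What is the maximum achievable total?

Rank by expected points per hour: Geo 18 > Bio 13 > CS 6 > Hist 2.
Geo: +65 to 65 (cap) → 70 left.
Bio: +35 to 35 (cap) → 35 left.
Give CS 35 to hit its cap of 35 → 0 left.
Total = 18×65 + 13×35 + 6×35 = 1835.

1835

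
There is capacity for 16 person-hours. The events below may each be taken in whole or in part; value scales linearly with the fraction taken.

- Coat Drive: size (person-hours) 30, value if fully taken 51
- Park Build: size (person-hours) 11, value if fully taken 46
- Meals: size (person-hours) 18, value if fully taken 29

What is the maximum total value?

Sort by value density: Park Build 46/11≈4.18, Coat Drive 51/30≈1.7, Meals 29/18≈1.61.
All 11 person-hours of Park Build fit (value 46) ; 5 remain.
5 person-hours left: a 5/30 share of Coat Drive gives 51×5/30 = 8.5.
Total value = 54.5.

54.5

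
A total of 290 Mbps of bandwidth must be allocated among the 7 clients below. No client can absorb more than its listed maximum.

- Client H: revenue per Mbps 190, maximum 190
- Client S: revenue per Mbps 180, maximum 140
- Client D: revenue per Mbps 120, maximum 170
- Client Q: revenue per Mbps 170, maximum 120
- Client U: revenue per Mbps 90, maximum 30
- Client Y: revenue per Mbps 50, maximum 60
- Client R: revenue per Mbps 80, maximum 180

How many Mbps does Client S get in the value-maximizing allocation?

Rank by revenue per Mbps: Client H 190 > Client S 180 > Client Q 170 > Client D 120 > Client U 90 > Client R 80 > Client Y 50.
Client H: +190 to 190 (cap) ; 100 left.
Client S has room for 140 but only 100 remain, so it gets 100.

100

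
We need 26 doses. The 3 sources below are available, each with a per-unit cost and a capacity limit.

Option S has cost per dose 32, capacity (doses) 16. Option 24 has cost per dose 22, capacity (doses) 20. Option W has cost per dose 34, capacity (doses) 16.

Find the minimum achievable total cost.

Use sources in increasing cost order.
Option 24 at 22: take all 20 doses → 6 still needed.
Take 6 from Option S at 32 to finish.
Option W: unused.
Cost = 20×22 + 6×32 = 632.

632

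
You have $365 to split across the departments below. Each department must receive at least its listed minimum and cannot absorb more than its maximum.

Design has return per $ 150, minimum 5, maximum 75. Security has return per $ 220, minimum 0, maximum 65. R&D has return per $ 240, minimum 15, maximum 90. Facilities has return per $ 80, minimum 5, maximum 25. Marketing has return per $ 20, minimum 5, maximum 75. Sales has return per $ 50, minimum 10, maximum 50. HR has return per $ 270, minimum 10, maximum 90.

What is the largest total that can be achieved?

74300

Meeting every minimum uses 5+0+15+5+5+10+10 = 50 $, leaving 315.
Highest return per $ first: HR 270 > R&D 240 > Security 220 > Design 150 > Facilities 80 > Sales 50 > Marketing 20.
HR takes 80 more to reach its cap of 90 ; 235 left.
R&D takes 75 more to reach its cap of 90 ; 160 left.
Give Security 65 more to hit its cap of 65 ; 95 left.
Design: +70 to 75 (cap) ; 25 left.
Facilities: +20 to 25 (cap) ; 5 left.
Only 5 left; Sales takes them to reach 15.
Total = 150×75 + 220×65 + 240×90 + 80×25 + 20×5 + 50×15 + 270×90 = 74300.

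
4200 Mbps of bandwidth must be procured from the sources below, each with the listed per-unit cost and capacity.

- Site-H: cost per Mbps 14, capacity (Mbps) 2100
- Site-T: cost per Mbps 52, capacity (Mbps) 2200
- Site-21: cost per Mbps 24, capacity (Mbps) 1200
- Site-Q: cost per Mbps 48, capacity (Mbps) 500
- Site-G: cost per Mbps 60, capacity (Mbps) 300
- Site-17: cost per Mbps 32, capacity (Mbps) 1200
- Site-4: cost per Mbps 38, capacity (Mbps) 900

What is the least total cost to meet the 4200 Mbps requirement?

87000

Use sources in increasing cost order.
Site-H (14): use full 2100 ; 2100 Mbps to go.
Take 1200 from Site-21 at 24 ; need 900 more.
Take 900 from Site-17 at 32 to finish.
Site-4, Site-Q, Site-T, Site-G: unused.
Cost = 2100×14 + 1200×24 + 900×32 = 87000.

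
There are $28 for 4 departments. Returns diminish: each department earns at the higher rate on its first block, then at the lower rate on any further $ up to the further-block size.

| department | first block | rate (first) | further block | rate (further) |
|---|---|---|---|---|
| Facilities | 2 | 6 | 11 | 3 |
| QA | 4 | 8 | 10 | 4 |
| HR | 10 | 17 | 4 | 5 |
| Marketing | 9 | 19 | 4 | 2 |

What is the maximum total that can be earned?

Rank every tier by rate: Marketing/first 19 > HR/first 17 > QA/first 8 > Facilities/first 6 > HR/second 5 > QA/second 4 > Facilities/second 3 > Marketing/second 2.
Marketing first at 19: fill all 9 → 19 left.
HR/first (17): +10 → 9 left.
QA first at 8: fill all 4 → 5 left.
Facilities/first (6): +2 → 3 left.
HR second at 5: only 3 left, fill 3.
Total = 19×9 + 17×10 + 8×4 + 6×2 + 5×3 = 400.

400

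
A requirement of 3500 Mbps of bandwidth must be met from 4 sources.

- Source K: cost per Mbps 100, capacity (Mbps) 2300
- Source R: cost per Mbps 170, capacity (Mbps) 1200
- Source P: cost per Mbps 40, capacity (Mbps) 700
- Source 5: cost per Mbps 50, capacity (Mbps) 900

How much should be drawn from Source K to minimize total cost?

1900

Fill from the cheapest source first.
Source P at 40: take all 700 Mbps — 2800 still needed.
Source 5 at 50: take all 900 Mbps — 1900 still needed.
Source K at 100: take 1900 of its 2300 — requirement met.
Source R: unused.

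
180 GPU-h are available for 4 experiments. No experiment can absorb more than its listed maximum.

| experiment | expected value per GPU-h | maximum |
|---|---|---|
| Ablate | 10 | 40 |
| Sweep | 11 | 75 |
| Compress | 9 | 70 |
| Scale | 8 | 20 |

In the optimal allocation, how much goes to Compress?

Rank by expected value per GPU-h: Sweep 11 > Ablate 10 > Compress 9 > Scale 8.
Sweep: +75 to 75 (cap) ; 105 left.
Ablate: +40 to 40 (cap) ; 65 left.
Compress: +65 (room for 70) → 65. Pool exhausted.

65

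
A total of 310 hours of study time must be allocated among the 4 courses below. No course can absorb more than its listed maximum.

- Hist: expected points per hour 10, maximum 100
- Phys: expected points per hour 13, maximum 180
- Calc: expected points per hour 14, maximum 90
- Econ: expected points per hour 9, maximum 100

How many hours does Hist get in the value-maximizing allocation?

40

Highest expected points per hour first: Calc 14 > Phys 13 > Hist 10 > Econ 9.
Give Calc 90 to hit its cap of 90 — 220 left.
Phys: +180 to 180 (cap) — 40 left.
Hist: +40 (room for 100) → 40. Pool exhausted.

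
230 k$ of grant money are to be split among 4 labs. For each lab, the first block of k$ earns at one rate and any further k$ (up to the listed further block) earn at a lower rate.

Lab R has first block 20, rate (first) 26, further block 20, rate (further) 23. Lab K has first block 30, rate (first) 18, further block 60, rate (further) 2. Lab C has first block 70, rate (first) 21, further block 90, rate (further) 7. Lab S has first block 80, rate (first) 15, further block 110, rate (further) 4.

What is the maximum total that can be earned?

4260

Rank every tier by rate: Lab R/first 26 > Lab R/second 23 > Lab C/first 21 > Lab K/first 18 > Lab S/first 15 > Lab C/second 7 > Lab S/second 4 > Lab K/second 2.
Fill Lab R first block (20 at 26) ; 210 left.
Fill Lab R second block (20 at 23) ; 190 left.
Lab C/first (21): +70 ; 120 left.
Lab K first at 18: fill all 30 ; 90 left.
Lab S first at 15: fill all 80 ; 10 left.
Lab C/second: +10 of 90 at 7; pool empty.
Total = 26×20 + 23×20 + 21×70 + 18×30 + 15×80 + 7×10 = 4260.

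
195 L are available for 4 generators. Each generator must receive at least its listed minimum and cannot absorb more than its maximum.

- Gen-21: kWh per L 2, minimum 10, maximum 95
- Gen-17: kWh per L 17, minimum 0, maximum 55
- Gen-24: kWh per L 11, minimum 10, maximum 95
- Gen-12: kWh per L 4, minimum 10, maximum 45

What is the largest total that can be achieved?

2140

Meeting every minimum uses 10+0+10+10 = 30 L, leaving 165.
Rank by kWh per L: Gen-17 17 > Gen-24 11 > Gen-12 4 > Gen-21 2.
Gen-17 takes 55 more to reach its cap of 55 ; 110 left.
Give Gen-24 85 more to hit its cap of 95 ; 25 left.
Gen-12: +25 (room for 35) → 35. Pool exhausted.
Total = 2×10 + 17×55 + 11×95 + 4×35 = 2140.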